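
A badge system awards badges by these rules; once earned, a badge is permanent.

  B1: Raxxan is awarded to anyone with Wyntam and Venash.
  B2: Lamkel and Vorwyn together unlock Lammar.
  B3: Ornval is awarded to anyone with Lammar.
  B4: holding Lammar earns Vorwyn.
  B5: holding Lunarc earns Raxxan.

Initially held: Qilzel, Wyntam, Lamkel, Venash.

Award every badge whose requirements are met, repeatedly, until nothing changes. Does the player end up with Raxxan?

Yes

With Wyntam and Venash, Raxxan is earned (B1).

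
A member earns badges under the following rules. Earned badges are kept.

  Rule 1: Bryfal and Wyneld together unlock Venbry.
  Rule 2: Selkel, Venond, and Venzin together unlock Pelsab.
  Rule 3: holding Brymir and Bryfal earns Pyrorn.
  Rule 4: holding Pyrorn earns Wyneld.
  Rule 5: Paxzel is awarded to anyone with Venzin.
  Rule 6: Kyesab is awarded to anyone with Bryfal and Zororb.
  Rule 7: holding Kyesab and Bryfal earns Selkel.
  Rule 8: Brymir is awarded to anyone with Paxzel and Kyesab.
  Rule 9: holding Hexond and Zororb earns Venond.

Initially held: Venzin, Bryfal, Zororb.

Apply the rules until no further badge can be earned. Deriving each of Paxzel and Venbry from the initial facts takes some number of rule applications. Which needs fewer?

Paxzel

Paxzel: With Venzin, Paxzel is earned (Rule 5). [1 rule application]
Venbry: With Bryfal and Zororb, Kyesab is earned (Rule 6). With Venzin, Paxzel is earned (Rule 5). With Paxzel and Kyesab, Brymir is earned (Rule 8). With Brymir and Bryfal, Pyrorn is earned (Rule 3). With Pyrorn, Wyneld is earned (Rule 4). With Bryfal and Wyneld, Venbry is earned (Rule 1). [6 rule applications]
Paxzel needs fewer.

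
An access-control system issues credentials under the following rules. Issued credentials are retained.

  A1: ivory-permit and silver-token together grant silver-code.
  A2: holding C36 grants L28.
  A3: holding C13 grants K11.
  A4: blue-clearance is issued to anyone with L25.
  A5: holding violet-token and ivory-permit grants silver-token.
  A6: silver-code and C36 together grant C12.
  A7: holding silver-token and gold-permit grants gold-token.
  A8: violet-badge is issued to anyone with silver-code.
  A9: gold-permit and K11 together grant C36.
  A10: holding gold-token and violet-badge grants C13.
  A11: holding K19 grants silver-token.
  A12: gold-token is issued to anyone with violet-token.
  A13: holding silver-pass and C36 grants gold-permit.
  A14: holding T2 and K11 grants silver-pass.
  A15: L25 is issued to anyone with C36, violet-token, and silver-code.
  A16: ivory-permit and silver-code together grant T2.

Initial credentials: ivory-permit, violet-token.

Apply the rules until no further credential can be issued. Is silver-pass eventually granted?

Holding violet-token and ivory-permit grants silver-token (A5).
Holding violet-token grants gold-token (A12).
Holding ivory-permit and silver-token grants silver-code (A1).
Holding ivory-permit and silver-code grants T2 (A16).
Holding silver-code grants violet-badge (A8).
Holding gold-token and violet-badge grants C13 (A10).
Holding C13 grants K11 (A3).
Holding T2 and K11 grants silver-pass (A14).

Yes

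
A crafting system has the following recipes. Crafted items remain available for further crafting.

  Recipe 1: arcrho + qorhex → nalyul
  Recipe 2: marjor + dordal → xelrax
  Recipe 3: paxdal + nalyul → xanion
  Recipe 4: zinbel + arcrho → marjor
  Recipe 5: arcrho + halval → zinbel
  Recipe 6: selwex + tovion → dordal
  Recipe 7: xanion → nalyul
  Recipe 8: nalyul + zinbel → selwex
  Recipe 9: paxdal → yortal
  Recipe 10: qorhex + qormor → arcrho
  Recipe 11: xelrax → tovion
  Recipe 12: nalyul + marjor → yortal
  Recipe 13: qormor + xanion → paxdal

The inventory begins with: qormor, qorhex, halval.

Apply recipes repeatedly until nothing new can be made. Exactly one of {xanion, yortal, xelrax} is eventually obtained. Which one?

yortal

Using Recipe 10, qorhex and qormor make arcrho.
Using Recipe 5, arcrho and halval make zinbel.
Using Recipe 1, arcrho and qorhex make nalyul.
zinbel + arcrho → marjor (Recipe 4).
Using Recipe 12, nalyul and marjor make yortal.
xanion would need paxdal and nalyul (Recipe 3), but paxdal is never obtained. xelrax would need marjor and dordal (Recipe 2), but dordal is never obtained.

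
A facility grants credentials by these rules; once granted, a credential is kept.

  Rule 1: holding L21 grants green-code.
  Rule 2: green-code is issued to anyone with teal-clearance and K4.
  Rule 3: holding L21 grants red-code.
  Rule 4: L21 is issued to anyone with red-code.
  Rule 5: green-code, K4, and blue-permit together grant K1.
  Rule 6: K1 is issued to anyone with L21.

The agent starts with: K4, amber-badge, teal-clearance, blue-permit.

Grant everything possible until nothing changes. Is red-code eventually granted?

red-code would need L21 (Rule 3), but L21 is never granted.

No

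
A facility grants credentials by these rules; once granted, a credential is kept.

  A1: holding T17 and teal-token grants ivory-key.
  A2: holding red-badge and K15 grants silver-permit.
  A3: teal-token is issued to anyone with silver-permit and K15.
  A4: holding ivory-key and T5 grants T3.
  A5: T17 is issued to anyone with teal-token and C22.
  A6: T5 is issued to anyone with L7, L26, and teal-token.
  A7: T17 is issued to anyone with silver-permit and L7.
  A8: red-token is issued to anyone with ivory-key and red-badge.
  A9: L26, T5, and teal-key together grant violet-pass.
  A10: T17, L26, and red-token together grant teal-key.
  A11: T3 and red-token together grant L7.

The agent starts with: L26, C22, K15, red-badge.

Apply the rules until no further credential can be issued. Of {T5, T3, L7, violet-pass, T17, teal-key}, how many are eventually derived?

Holding red-badge and K15 grants silver-permit (A2).
Holding silver-permit and K15 grants teal-token (A3).
Holding teal-token and C22 grants T17 (A5).
Holding T17 and teal-token grants ivory-key (A1).
Holding ivory-key and red-badge grants red-token (A8).
Holding T17, L26, and red-token grants teal-key (A10).
T5 would need L7, L26, and teal-token (A6), but L7 is never granted.
T3 would need ivory-key and T5 (A4), but T5 is never granted.
L7 would need T3 and red-token (A11), but T3 is never granted.
violet-pass would need L26, T5, and teal-key (A9), but T5 is never granted.
T17: reached.
teal-key: reached.
Reached: T17 and teal-key — 2 of the 6.

2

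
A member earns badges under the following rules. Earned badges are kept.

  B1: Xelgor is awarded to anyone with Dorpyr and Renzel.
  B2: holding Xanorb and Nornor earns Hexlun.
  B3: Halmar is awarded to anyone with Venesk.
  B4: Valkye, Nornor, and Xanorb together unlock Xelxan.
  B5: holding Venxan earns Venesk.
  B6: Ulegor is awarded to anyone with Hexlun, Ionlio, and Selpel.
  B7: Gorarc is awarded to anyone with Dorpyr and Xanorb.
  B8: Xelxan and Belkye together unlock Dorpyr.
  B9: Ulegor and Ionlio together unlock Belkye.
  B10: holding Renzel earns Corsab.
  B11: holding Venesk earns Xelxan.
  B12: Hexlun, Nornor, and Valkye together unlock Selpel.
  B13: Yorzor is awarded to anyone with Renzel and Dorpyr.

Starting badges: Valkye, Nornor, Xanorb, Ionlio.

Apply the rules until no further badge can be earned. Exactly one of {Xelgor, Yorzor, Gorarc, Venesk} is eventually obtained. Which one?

Gorarc

With Valkye, Nornor, and Xanorb, Xelxan is earned (B4).
With Xanorb and Nornor, Hexlun is earned (B2).
With Hexlun, Nornor, and Valkye, Selpel is earned (B12).
With Hexlun, Ionlio, and Selpel, Ulegor is earned (B6).
With Ulegor and Ionlio, Belkye is earned (B9).
With Xelxan and Belkye, Dorpyr is earned (B8).
With Dorpyr and Xanorb, Gorarc is earned (B7).
Venesk would need Venxan (B5), but Venxan is never earned. Xelgor would need Dorpyr and Renzel (B1), but Renzel is never earned. Yorzor would need Renzel and Dorpyr (B13), but Renzel is never earned.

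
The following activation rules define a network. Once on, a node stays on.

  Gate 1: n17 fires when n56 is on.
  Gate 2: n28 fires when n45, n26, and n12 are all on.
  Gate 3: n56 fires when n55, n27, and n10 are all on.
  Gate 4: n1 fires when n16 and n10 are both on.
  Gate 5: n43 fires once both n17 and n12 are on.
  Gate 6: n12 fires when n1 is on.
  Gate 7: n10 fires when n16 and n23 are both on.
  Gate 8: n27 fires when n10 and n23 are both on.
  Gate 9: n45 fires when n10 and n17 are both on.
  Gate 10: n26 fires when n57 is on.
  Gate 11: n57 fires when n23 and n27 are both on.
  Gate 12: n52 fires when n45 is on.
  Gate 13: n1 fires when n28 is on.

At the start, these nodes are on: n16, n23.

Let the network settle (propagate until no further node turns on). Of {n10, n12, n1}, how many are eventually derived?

n16 and n23 are on, so n10 fires (Gate 7).
Gate 4: n16 and n10 on → n1 on.
n1 is on, so n12 fires (Gate 6).
n10: reached.
n12: reached.
n1: reached.
All 3 are reached.

3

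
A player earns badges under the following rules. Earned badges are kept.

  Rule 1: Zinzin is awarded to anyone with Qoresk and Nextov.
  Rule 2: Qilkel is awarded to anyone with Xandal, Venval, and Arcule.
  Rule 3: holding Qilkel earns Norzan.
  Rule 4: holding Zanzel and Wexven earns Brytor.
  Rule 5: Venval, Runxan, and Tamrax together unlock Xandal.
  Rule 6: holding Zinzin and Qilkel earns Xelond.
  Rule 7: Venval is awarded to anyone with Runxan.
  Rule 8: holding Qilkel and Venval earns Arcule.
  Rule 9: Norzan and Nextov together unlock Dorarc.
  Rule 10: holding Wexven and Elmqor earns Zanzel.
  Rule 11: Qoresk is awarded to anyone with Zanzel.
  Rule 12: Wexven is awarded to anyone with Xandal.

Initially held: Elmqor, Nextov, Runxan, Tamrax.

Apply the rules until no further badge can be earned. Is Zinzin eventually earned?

With Runxan, Venval is earned (Rule 7).
With Venval, Runxan, and Tamrax, Xandal is earned (Rule 5).
With Xandal, Wexven is earned (Rule 12).
With Wexven and Elmqor, Zanzel is earned (Rule 10).
With Zanzel, Qoresk is earned (Rule 11).
With Qoresk and Nextov, Zinzin is earned (Rule 1).

Yes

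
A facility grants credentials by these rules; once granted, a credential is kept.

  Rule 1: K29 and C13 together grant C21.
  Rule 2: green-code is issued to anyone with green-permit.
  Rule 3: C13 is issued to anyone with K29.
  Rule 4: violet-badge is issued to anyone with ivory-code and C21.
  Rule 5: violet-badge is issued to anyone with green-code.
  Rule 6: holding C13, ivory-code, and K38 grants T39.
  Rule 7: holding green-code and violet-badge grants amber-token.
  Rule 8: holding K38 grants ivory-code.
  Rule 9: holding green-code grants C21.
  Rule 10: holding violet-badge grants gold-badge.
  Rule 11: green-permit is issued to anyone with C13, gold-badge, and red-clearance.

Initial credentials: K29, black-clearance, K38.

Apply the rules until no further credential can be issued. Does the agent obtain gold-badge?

Yes

Holding K29 grants C13 (Rule 3).
Holding K38 grants ivory-code (Rule 8).
Holding K29 and C13 grants C21 (Rule 1).
Holding ivory-code and C21 grants violet-badge (Rule 4).
Holding violet-badge grants gold-badge (Rule 10).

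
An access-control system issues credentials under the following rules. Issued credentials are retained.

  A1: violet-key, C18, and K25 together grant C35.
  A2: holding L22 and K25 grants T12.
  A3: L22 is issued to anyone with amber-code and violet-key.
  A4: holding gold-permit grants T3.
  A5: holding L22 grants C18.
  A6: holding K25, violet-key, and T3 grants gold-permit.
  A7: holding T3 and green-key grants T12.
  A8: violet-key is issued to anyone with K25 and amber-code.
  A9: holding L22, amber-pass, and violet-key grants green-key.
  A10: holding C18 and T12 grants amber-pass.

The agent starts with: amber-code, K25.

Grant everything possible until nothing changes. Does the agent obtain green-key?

Holding K25 and amber-code grants violet-key (A8).
Holding amber-code and violet-key grants L22 (A3).
Holding L22 and K25 grants T12 (A2).
Holding L22 grants C18 (A5).
Holding C18 and T12 grants amber-pass (A10).
Holding L22, amber-pass, and violet-key grants green-key (A9).

Yes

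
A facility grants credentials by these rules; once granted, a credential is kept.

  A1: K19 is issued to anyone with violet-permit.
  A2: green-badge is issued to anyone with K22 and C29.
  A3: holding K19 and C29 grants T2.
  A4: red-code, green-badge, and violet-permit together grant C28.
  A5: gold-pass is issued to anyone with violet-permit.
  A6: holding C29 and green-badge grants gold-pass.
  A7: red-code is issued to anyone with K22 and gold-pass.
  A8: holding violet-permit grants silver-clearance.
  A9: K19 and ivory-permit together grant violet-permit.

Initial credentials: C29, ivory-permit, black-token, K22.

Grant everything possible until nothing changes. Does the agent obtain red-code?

Yes

Holding K22 and C29 grants green-badge (A2).
Holding C29 and green-badge grants gold-pass (A6).
Holding K22 and gold-pass grants red-code (A7).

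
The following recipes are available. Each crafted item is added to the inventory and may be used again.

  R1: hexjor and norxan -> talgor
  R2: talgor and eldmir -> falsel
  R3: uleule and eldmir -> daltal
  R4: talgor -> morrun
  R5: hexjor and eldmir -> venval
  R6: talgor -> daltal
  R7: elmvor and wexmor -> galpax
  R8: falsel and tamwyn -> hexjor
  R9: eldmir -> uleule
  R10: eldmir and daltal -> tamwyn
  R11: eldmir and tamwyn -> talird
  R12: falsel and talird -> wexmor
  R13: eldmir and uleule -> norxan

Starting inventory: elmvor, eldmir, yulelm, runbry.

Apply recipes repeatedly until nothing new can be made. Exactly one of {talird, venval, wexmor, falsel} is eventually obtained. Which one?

talird

eldmir -> uleule (R9).
Using R3, uleule and eldmir make daltal.
eldmir and daltal -> tamwyn (R10).
eldmir and tamwyn -> talird (R11).
falsel would need talgor and eldmir (R2), but talgor is never obtained. venval would need hexjor and eldmir (R5), but hexjor is never obtained. wexmor would need falsel and talird (R12), but falsel is never obtained.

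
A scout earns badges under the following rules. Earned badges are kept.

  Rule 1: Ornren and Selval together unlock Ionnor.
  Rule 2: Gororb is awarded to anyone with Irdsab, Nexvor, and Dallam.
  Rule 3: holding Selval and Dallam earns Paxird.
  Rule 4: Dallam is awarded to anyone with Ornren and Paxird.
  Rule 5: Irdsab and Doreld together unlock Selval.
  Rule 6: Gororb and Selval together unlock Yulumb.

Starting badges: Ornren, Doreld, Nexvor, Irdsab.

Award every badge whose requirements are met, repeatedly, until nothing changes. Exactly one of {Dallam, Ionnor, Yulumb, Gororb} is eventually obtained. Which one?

With Irdsab and Doreld, Selval is earned (Rule 5).
With Ornren and Selval, Ionnor is earned (Rule 1).
Gororb would need Irdsab, Nexvor, and Dallam (Rule 2), but Dallam is never earned. Yulumb would need Gororb and Selval (Rule 6), but Gororb is never earned. Dallam would need Ornren and Paxird (Rule 4), but Paxird is never earned.

Ionnor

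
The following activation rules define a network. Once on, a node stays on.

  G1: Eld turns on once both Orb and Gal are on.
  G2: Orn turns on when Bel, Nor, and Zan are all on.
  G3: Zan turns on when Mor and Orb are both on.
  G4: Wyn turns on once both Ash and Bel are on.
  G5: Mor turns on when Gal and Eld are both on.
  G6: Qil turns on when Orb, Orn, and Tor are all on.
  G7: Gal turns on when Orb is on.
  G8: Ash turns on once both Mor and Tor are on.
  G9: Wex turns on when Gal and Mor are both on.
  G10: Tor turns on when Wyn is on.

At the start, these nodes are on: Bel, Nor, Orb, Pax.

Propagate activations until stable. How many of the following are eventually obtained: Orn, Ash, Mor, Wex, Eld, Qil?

Orb is on, so Gal turns on (G7).
G1: Orb and Gal on → Eld on.
G5: Gal and Eld on → Mor on.
Gal and Mor are on, so Wex turns on (G9).
G3: Mor and Orb on → Zan on.
Bel, Nor, and Zan are on, so Orn turns on (G2).
Orn: reached.
Ash would need Mor and Tor (G8), but Tor never turns on.
Mor: reached.
Wex: reached.
Eld: reached.
Qil would need Orb, Orn, and Tor (G6), but Tor never turns on.
Reached: Orn, Mor, Wex, and Eld — 4 of the 6.

4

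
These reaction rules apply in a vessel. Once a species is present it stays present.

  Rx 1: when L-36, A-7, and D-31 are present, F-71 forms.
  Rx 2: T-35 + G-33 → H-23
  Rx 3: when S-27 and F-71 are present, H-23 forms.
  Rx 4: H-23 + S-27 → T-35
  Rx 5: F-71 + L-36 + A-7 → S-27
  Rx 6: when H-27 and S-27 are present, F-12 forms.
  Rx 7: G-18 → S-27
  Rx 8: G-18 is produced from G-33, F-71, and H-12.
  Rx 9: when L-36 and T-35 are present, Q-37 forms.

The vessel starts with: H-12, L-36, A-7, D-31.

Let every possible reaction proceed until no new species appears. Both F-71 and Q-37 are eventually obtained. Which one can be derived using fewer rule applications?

F-71: L-36, A-7, and D-31 present → F-71 forms (Rx 1). [1 rule application]
Q-37: L-36, A-7, and D-31 present → F-71 forms (Rx 1). F-71, L-36, and A-7 present → S-27 forms (Rx 5). S-27 and F-71 present → H-23 forms (Rx 3). H-23 and S-27 present → T-35 forms (Rx 4). L-36 and T-35 present → Q-37 forms (Rx 9). [5 rule applications]
F-71 needs fewer.

F-71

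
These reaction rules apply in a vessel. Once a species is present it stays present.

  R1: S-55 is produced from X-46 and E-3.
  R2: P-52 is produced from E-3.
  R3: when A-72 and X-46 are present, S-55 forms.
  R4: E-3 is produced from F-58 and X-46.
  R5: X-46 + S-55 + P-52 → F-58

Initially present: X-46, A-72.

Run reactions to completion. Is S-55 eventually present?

Yes

A-72 and X-46 present → S-55 forms (R3).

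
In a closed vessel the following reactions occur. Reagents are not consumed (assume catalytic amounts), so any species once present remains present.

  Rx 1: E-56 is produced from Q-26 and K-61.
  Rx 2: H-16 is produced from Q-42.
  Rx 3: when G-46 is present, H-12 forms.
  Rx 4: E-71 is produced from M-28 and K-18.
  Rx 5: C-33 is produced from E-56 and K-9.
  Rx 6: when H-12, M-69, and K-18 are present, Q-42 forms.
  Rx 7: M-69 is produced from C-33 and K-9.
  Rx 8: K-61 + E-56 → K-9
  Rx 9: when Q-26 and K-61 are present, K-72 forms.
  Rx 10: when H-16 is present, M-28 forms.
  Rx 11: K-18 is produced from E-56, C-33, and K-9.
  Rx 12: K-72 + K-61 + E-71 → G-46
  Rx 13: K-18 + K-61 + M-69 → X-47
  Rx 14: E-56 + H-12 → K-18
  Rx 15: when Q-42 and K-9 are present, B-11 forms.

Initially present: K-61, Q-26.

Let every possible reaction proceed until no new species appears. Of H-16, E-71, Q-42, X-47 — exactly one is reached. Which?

Q-26 and K-61 present → E-56 forms (Rx 1).
K-61 and E-56 present → K-9 forms (Rx 8).
E-56 and K-9 present → C-33 forms (Rx 5).
E-56, C-33, and K-9 present → K-18 forms (Rx 11).
C-33 and K-9 present → M-69 forms (Rx 7).
K-18, K-61, and M-69 present → X-47 forms (Rx 13).
H-16 would need Q-42 (Rx 2), but Q-42 never forms. E-71 would need M-28 and K-18 (Rx 4), but M-28 never forms. Q-42 would need H-12, M-69, and K-18 (Rx 6), but H-12 never forms.

X-47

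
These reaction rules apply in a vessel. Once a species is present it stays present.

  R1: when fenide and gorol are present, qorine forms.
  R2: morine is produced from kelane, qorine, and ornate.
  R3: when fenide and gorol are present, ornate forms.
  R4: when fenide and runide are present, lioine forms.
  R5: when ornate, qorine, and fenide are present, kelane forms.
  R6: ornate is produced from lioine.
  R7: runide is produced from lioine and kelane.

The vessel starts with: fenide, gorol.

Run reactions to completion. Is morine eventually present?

Yes

fenide and gorol present → qorine forms (R1).
fenide and gorol present → ornate forms (R3).
ornate, qorine, and fenide present → kelane forms (R5).
kelane, qorine, and ornate present → morine forms (R2).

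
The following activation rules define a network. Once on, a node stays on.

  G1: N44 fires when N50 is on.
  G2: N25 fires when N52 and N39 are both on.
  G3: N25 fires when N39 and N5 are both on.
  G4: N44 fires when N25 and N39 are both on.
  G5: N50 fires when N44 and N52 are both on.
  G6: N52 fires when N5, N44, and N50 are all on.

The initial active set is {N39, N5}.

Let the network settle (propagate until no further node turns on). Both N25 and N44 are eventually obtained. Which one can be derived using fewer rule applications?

N25

N25: N39 and N5 are on, so N25 fires (G3). [1 rule application]
N44: G3: N39 and N5 on → N25 on. G4: N25 and N39 on → N44 on. [2 rule applications]
N25 needs fewer.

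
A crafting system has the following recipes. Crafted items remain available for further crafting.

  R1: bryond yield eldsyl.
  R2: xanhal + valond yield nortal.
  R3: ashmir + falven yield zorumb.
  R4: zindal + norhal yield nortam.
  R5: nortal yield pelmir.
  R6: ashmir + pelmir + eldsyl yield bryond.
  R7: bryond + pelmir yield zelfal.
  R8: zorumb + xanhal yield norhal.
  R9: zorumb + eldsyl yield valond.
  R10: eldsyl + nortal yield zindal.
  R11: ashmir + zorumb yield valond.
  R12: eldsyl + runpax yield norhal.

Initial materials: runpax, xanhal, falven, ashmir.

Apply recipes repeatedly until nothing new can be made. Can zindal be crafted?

No

zindal would need eldsyl and nortal (R10), but eldsyl is never obtained.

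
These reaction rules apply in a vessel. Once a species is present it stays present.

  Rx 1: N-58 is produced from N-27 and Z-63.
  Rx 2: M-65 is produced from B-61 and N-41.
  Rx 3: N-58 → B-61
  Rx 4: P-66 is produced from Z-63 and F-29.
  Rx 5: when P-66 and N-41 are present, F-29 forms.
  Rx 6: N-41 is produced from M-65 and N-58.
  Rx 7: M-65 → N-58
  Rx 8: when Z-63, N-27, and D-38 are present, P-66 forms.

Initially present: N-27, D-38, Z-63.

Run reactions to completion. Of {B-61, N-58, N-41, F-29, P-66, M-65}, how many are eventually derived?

N-27 and Z-63 present → N-58 forms (Rx 1).
Z-63, N-27, and D-38 present → P-66 forms (Rx 8).
N-58 present → B-61 forms (Rx 3).
B-61: reached.
N-58: reached.
N-41 would need M-65 and N-58 (Rx 6), but M-65 never forms.
F-29 would need P-66 and N-41 (Rx 5), but N-41 never forms.
P-66: reached.
M-65 would need B-61 and N-41 (Rx 2), but N-41 never forms.
Reached: B-61, N-58, and P-66 — 3 of the 6.

3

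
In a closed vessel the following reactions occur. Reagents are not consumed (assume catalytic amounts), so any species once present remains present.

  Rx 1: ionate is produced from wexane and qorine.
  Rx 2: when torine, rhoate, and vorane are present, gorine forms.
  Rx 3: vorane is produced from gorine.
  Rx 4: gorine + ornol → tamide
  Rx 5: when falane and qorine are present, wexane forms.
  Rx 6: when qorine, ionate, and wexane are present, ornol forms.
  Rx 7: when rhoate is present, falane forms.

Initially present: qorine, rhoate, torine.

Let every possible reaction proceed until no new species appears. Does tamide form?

tamide would need gorine and ornol (Rx 4), but gorine never forms.

No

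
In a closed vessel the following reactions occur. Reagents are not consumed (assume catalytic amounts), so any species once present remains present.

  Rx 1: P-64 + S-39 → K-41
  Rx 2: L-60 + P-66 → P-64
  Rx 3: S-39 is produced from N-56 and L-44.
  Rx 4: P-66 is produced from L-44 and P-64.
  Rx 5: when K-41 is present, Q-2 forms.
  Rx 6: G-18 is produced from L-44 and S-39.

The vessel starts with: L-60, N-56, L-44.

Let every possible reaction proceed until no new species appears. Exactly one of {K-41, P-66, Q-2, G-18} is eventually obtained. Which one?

G-18

N-56 and L-44 present → S-39 forms (Rx 3).
L-44 and S-39 present → G-18 forms (Rx 6).
K-41 would need P-64 and S-39 (Rx 1), but P-64 never forms. Q-2 would need K-41 (Rx 5), but K-41 never forms. P-66 would need L-44 and P-64 (Rx 4), but P-64 never forms.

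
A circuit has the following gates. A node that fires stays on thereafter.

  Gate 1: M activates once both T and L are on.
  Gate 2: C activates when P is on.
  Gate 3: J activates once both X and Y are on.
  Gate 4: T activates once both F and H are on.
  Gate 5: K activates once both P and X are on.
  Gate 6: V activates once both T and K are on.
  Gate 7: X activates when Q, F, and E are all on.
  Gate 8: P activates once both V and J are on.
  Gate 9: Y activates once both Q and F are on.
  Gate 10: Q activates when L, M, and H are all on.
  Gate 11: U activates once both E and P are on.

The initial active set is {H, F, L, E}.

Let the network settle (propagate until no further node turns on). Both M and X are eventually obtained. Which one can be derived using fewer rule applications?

M: F and H are on, so T activates (Gate 4). T and L are on, so M activates (Gate 1). [2 rule applications]
X: Gate 4: F and H on → T on. Gate 1: T and L on → M on. L, M, and H are on, so Q activates (Gate 10). Gate 7: Q, F, and E on → X on. [4 rule applications]
M needs fewer.

M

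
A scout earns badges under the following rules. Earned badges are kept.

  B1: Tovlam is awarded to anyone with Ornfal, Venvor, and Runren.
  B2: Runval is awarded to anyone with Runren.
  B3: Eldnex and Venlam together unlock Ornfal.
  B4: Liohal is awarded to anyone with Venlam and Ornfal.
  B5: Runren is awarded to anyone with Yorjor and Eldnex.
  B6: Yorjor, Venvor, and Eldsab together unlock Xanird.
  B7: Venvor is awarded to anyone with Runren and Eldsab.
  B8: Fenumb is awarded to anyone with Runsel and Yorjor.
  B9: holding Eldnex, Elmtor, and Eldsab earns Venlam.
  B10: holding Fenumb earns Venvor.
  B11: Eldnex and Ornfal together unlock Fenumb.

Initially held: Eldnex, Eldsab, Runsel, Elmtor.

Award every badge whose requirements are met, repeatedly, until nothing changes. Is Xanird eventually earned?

Xanird would need Yorjor, Venvor, and Eldsab (B6), but Yorjor is never earned.

No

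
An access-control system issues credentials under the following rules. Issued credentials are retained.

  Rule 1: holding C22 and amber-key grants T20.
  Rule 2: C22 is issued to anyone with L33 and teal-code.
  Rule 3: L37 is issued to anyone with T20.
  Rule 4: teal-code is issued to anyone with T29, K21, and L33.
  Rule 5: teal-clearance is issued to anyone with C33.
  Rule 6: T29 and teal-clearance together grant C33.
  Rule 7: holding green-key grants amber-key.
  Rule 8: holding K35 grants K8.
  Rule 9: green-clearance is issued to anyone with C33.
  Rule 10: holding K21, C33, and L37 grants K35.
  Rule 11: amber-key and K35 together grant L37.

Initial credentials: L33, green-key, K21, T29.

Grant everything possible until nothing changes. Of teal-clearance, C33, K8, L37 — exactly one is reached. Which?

L37

Holding T29, K21, and L33 grants teal-code (Rule 4).
Holding green-key grants amber-key (Rule 7).
Holding L33 and teal-code grants C22 (Rule 2).
Holding C22 and amber-key grants T20 (Rule 1).
Holding T20 grants L37 (Rule 3).
teal-clearance would need C33 (Rule 5), but C33 is never granted. C33 would need T29 and teal-clearance (Rule 6), but teal-clearance is never granted. K8 would need K35 (Rule 8), but K35 is never granted.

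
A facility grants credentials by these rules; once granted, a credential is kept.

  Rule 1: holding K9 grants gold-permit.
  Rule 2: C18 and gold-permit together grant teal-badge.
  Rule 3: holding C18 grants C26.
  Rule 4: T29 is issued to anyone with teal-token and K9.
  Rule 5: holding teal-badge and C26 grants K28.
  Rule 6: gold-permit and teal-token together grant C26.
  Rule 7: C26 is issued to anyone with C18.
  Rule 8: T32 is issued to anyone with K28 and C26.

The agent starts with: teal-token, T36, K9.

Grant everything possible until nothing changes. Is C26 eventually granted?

Yes

Holding K9 grants gold-permit (Rule 1).
Holding gold-permit and teal-token grants C26 (Rule 6).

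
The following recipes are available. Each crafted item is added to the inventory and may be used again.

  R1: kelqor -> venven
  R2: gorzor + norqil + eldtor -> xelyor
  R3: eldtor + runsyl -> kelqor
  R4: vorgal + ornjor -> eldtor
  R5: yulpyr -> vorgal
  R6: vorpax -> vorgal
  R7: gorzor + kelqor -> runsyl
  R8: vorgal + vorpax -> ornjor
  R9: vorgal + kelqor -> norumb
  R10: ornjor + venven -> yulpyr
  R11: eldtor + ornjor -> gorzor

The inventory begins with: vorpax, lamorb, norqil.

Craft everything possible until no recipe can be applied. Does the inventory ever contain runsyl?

runsyl would need gorzor and kelqor (R7), but kelqor is never obtained.

No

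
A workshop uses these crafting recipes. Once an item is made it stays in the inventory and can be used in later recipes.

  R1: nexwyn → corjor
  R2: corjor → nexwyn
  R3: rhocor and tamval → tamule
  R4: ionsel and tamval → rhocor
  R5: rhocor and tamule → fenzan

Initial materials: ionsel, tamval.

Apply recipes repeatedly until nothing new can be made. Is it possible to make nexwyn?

No

nexwyn would need corjor (R2), but corjor is never obtained.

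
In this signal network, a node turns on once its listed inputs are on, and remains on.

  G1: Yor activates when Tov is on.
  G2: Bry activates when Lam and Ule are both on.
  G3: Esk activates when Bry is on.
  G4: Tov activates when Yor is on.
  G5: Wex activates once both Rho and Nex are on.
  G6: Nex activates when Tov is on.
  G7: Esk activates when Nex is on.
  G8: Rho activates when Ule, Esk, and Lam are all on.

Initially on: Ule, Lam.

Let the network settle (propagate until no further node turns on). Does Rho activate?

G2: Lam and Ule on → Bry on.
Bry is on, so Esk activates (G3).
Ule, Esk, and Lam are on, so Rho activates (G8).

Yes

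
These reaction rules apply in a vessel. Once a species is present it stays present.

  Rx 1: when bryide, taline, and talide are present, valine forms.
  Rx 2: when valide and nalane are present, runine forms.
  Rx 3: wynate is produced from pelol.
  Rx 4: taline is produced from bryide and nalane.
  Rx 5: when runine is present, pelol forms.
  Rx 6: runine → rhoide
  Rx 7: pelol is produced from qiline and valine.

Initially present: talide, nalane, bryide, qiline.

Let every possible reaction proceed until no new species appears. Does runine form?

No

runine would need valide and nalane (Rx 2), but valide never forms.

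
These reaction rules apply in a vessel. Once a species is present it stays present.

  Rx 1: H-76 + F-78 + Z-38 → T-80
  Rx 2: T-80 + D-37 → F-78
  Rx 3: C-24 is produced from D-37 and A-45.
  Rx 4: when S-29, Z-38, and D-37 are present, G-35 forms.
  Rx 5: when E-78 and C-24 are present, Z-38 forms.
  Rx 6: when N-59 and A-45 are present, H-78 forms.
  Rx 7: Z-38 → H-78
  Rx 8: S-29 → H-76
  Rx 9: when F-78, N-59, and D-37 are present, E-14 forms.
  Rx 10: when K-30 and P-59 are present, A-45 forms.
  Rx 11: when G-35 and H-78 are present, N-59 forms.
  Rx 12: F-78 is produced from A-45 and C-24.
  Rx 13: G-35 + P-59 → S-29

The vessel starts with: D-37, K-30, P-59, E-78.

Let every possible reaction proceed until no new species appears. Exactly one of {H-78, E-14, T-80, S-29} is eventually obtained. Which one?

K-30 and P-59 present → A-45 forms (Rx 10).
D-37 and A-45 present → C-24 forms (Rx 3).
E-78 and C-24 present → Z-38 forms (Rx 5).
Z-38 present → H-78 forms (Rx 7).
T-80 would need H-76, F-78, and Z-38 (Rx 1), but H-76 never forms. S-29 would need G-35 and P-59 (Rx 13), but G-35 never forms. E-14 would need F-78, N-59, and D-37 (Rx 9), but N-59 never forms.

H-78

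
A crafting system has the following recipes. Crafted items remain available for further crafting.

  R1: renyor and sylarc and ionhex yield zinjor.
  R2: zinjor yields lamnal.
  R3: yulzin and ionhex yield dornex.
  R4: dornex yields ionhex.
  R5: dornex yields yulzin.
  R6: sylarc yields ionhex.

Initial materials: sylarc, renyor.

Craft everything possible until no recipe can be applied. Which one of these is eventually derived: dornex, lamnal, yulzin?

lamnal

sylarc → ionhex (R6).
renyor and sylarc and ionhex → zinjor (R1).
Using R2, zinjor makes lamnal.
yulzin would need dornex (R5), but dornex is never obtained. dornex would need yulzin and ionhex (R3), but yulzin is never obtained.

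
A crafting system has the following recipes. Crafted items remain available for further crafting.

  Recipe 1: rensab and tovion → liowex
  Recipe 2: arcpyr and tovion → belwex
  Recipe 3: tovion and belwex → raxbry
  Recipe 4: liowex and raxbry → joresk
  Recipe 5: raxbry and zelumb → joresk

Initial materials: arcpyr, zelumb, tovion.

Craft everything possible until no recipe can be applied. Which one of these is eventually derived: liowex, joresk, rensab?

Using Recipe 2, arcpyr and tovion make belwex.
tovion and belwex → raxbry (Recipe 3).
raxbry and zelumb → joresk (Recipe 5).
No rule produces rensab, and it is not given. liowex would need rensab and tovion (Recipe 1), but rensab is never obtained.

joresk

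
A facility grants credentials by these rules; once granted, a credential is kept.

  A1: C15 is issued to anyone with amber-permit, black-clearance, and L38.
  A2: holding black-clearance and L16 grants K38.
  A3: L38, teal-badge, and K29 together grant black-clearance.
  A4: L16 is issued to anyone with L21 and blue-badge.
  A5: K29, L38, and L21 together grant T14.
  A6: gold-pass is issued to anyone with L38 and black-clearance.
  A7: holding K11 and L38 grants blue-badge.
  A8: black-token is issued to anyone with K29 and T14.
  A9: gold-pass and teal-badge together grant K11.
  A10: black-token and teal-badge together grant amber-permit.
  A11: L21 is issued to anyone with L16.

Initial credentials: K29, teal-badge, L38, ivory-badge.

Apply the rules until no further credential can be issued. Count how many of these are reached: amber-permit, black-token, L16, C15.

0

amber-permit would need black-token and teal-badge (A10), but black-token is never granted.
black-token would need K29 and T14 (A8), but T14 is never granted.
L16 would need L21 and blue-badge (A4), but L21 is never granted.
C15 would need amber-permit, black-clearance, and L38 (A1), but amber-permit is never granted.
None of the 4 are reached.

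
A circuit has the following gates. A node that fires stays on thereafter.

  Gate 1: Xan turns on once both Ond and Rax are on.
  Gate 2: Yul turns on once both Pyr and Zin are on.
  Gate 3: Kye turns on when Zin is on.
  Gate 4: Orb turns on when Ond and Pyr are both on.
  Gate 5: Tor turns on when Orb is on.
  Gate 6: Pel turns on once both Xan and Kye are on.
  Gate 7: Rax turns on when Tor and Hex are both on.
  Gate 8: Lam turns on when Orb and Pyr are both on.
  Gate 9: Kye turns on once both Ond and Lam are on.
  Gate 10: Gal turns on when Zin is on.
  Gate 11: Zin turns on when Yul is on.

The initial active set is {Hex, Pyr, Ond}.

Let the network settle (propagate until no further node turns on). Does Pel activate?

Yes

Ond and Pyr are on, so Orb turns on (Gate 4).
Gate 8: Orb and Pyr on → Lam on.
Orb is on, so Tor turns on (Gate 5).
Ond and Lam are on, so Kye turns on (Gate 9).
Gate 7: Tor and Hex on → Rax on.
Gate 1: Ond and Rax on → Xan on.
Gate 6: Xan and Kye on → Pel on.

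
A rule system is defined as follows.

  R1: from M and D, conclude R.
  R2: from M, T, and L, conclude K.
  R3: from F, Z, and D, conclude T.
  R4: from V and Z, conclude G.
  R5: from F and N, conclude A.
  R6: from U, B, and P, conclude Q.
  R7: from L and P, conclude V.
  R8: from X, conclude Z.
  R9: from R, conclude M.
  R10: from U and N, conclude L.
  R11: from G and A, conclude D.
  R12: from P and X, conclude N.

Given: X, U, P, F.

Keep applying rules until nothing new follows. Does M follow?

No

M would need R (R9), but R is never established.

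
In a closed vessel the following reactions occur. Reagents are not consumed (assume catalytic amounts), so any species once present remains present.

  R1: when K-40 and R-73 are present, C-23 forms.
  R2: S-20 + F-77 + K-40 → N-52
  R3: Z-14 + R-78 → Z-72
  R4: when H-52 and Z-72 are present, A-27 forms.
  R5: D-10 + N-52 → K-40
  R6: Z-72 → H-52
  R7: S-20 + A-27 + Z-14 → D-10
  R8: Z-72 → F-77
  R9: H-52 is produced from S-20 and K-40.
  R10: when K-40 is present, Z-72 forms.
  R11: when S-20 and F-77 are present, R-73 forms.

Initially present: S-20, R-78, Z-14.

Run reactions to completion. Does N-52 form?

No

N-52 would need S-20, F-77, and K-40 (R2), but K-40 never forms.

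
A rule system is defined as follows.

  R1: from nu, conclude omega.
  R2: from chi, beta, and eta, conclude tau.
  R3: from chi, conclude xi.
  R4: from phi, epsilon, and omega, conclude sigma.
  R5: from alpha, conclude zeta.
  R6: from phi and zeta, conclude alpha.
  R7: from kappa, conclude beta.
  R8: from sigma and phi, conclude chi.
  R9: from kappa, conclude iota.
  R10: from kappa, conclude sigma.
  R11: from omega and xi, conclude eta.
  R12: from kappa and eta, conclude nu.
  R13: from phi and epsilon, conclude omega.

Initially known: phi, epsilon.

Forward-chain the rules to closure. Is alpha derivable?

No

alpha would need phi and zeta (R6), but zeta is never established.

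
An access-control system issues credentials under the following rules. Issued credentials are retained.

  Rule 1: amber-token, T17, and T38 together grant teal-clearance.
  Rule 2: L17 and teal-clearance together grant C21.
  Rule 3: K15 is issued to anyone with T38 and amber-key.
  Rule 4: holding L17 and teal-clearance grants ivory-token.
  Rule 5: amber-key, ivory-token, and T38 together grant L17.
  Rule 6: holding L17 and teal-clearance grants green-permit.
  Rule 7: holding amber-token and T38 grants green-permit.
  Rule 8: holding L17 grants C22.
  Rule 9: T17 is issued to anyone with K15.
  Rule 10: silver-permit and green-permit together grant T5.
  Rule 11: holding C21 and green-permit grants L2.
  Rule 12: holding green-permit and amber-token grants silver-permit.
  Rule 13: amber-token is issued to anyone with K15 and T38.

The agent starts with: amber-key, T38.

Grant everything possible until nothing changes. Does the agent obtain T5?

Yes

Holding T38 and amber-key grants K15 (Rule 3).
Holding K15 and T38 grants amber-token (Rule 13).
Holding amber-token and T38 grants green-permit (Rule 7).
Holding green-permit and amber-token grants silver-permit (Rule 12).
Holding silver-permit and green-permit grants T5 (Rule 10).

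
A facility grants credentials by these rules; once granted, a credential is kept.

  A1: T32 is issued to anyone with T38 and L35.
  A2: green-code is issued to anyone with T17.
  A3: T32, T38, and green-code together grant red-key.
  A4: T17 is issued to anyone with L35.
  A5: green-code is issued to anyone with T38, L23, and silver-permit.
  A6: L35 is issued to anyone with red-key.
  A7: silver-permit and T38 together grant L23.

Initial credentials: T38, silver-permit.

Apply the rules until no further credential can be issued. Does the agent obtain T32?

T32 would need T38 and L35 (A1), but L35 is never granted.

No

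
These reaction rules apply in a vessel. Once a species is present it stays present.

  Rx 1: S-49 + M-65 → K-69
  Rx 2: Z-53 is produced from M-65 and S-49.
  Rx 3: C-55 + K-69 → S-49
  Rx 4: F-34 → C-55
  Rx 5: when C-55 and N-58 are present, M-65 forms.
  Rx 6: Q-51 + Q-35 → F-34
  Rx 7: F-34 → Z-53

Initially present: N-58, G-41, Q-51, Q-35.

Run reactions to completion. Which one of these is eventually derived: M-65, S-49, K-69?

Q-51 and Q-35 present → F-34 forms (Rx 6).
F-34 present → C-55 forms (Rx 4).
C-55 and N-58 present → M-65 forms (Rx 5).
S-49 would need C-55 and K-69 (Rx 3), but K-69 never forms. K-69 would need S-49 and M-65 (Rx 1), but S-49 never forms.

M-65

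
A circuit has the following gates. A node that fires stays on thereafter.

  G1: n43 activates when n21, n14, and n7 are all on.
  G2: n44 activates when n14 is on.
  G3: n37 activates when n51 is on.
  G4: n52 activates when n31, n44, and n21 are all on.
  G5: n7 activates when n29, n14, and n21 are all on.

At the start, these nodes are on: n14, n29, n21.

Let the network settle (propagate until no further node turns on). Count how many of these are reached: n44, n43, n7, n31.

3

n14 is on, so n44 activates (G2).
G5: n29, n14, and n21 on → n7 on.
G1: n21, n14, and n7 on → n43 on.
n44: reached.
n43: reached.
n7: reached.
No rule produces n31, and it is not given.
Reached: n44, n43, and n7 — 3 of the 4.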